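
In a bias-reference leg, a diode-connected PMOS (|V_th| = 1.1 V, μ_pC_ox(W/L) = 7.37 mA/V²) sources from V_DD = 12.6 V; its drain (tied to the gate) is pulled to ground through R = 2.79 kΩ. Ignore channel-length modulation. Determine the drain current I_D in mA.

With gate tied to drain, V_SG = V_SD ≥ V_SG − |V_th|, so the device is in saturation.
KCL at the drain: ½ k_p (V_SG − |V_th|)² = (V_DD − V_SG)/R.
Let x = V_SG − 1.1. Then 10.3 x² + x − 11.5 = 0, giving x = 1.01 V (positive root), so V_SG = 2.11 V.
I_D = (V_DD − V_SG)/R = (12.6 − 2.11) / 2.79 = 3.76 mA.

I_D = 3.76 mA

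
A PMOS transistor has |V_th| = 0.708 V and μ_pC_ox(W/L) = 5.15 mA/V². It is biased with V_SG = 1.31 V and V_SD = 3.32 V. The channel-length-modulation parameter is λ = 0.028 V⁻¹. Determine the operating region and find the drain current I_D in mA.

Saturation; I_D = 1.02 mA

V_ov = V_SG − |V_th| = 1.31 − 0.708 = 0.602 V.
Since V_SD = 3.32 V ≥ V_ov = 0.602 V, the device is in saturation.
I_D = ½ k_p V_ov² (1 + λ V_SD) = 0.5 × 5.15 × 0.602² × (1 + 0.028 × 3.32) = 1.02 mA.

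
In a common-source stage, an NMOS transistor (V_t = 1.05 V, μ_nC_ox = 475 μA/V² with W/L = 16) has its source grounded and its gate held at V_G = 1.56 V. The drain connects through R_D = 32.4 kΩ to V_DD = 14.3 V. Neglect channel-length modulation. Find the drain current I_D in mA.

V_GS = V_G = 1.56 V, so V_ov = 1.56 − 1.05 = 0.51 V.
k_n = μ_nC_ox · (W/L) = 7.6 mA/V².
Assume saturation: I_D = ½ k_n V_ov² = 0.5 × 7.6 × 0.51² = 0.988 mA, giving V_DS = V_DD − I_D R_D = 14.3 − 0.988 × 32.4 = -17.7 V.
But -17.7 V < V_ov = 0.51 V, so the device is actually in triode.
In triode I_D = k_n[V_ov V_DS − ½ V_DS²] and I_D = (V_DD − V_DS)/R_D. Equating: 123 V_DS² − 126.6 V_DS + 14.3 = 0, giving V_DS = 0.129 V (the root below V_ov).
I_D = (14.3 − 0.129) / 32.4 = 0.437 mA.

I_D = 0.437 mA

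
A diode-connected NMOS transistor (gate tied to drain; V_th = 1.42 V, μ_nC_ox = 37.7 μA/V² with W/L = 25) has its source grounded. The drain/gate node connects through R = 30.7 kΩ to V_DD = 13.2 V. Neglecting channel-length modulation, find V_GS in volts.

With gate tied to drain, V_GS = V_DS ≥ V_GS − V_th, so the device is in saturation.
k_n = μ_nC_ox · (W/L) = 0.9425 mA/V².
KCL at the drain: ½ k_n (V_GS − V_th)² = (V_DD − V_GS)/R.
Let x = V_GS − 1.42. Then 14.5 x² + x − 11.78 = 0, giving x = 0.868 V (positive root), so V_GS = 2.29 V.
I_D = (V_DD − V_GS)/R = (13.2 − 2.29) / 30.7 = 0.355 mA.

V_GS = 2.29 V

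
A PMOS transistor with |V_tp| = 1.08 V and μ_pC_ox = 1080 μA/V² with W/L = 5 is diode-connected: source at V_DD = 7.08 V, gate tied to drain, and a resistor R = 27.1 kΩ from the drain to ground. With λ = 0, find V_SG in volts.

With gate tied to drain, V_SG = V_SD ≥ V_SG − |V_tp|, so the device is in saturation.
k_p = μ_pC_ox · (W/L) = 5.4 mA/V².
KCL at the drain: ½ k_p (V_SG − |V_tp|)² = (V_DD − V_SG)/R.
Let x = V_SG − 1.08. Then 73.2 x² + x − 6 = 0, giving x = 0.28 V (positive root), so V_SG = 1.36 V.
I_D = (V_DD − V_SG)/R = (7.08 − 1.36) / 27.1 = 0.211 mA.

V_SG = 1.36 V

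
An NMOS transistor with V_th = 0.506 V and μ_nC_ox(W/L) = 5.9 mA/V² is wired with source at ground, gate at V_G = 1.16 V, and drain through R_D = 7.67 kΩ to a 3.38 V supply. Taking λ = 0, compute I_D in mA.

I_D = 0.425 mA

V_GS = V_G = 1.16 V, so V_ov = 1.16 − 0.506 = 0.654 V.
Assume saturation: I_D = ½ k_n V_ov² = 0.5 × 5.9 × 0.654² = 1.26 mA, giving V_DS = V_DD − I_D R_D = 3.38 − 1.26 × 7.67 = -6.3 V.
But -6.3 V < V_ov = 0.654 V, so the device is actually in triode.
In triode I_D = k_n[V_ov V_DS − ½ V_DS²] and I_D = (V_DD − V_DS)/R_D. Equating: 22.6 V_DS² − 30.6 V_DS + 3.38 = 0, giving V_DS = 0.121 V (the root below V_ov).
I_D = (3.38 − 0.121) / 7.67 = 0.425 mA.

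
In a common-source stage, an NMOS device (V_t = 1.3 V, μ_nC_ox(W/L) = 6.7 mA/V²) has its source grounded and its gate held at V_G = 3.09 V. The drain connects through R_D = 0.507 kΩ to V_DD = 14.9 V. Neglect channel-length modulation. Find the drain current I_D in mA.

V_GS = V_G = 3.09 V, so V_ov = 3.09 − 1.3 = 1.79 V.
Assume saturation: I_D = ½ k_n V_ov² = 0.5 × 6.7 × 1.79² = 10.7 mA, giving V_DS = V_DD − I_D R_D = 14.9 − 10.7 × 0.507 = 9.46 V.
V_DS = 9.46 V ≥ V_ov = 1.79 V, confirming saturation.

I_D = 10.7 mA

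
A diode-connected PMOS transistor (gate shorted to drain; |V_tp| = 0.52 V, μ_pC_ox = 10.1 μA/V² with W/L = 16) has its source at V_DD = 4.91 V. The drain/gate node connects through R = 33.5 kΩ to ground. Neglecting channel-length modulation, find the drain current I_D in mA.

With gate tied to drain, V_SG = V_SD ≥ V_SG − |V_tp|, so the device is in saturation.
k_p = μ_pC_ox · (W/L) = 0.1616 mA/V².
KCL at the drain: ½ k_p (V_SG − |V_tp|)² = (V_DD − V_SG)/R.
Let x = V_SG − 0.52. Then 2.71 x² + x − 4.39 = 0, giving x = 1.1 V (positive root), so V_SG = 1.62 V.
I_D = (V_DD − V_SG)/R = (4.91 − 1.62) / 33.5 = 0.0981 mA.

I_D = 0.0981 mA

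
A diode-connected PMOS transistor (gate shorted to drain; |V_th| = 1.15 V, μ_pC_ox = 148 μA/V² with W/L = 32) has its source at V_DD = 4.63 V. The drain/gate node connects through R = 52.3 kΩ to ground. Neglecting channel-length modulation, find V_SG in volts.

With gate tied to drain, V_SG = V_SD ≥ V_SG − |V_th|, so the device is in saturation.
k_p = μ_pC_ox · (W/L) = 4.736 mA/V².
KCL at the drain: ½ k_p (V_SG − |V_th|)² = (V_DD − V_SG)/R.
Let x = V_SG − 1.15. Then 124 x² + x − 3.48 = 0, giving x = 0.164 V (positive root), so V_SG = 1.31 V.
I_D = (V_DD − V_SG)/R = (4.63 − 1.31) / 52.3 = 0.0634 mA.

V_SG = 1.31 V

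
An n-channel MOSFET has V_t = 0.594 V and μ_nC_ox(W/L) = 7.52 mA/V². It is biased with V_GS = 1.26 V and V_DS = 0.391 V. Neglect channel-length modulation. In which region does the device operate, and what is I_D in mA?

Triode; I_D = 1.38 mA

V_ov = V_GS − V_t = 1.26 − 0.594 = 0.666 V.
Since V_DS = 0.391 V < V_ov = 0.666 V, the device is in the triode region.
I_D = k_n [V_ov · V_DS − ½ V_DS²] = 7.52 × [0.666 × 0.391 − 0.5 × 0.391²] = 1.38 mA.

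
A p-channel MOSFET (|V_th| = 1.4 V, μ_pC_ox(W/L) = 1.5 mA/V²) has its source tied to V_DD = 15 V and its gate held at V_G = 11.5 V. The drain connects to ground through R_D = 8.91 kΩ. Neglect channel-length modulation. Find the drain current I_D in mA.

V_SG = V_DD − V_G = 15 − 11.5 = 3.5 V, so V_ov = 3.5 − 1.4 = 2.1 V.
Assume saturation: I_D = ½ k_p V_ov² = 0.5 × 1.5 × 2.1² = 3.31 mA, giving V_SD = V_DD − I_D R_D = 15 − 3.31 × 8.91 = -14.5 V.
But -14.5 V < V_ov = 2.1 V, so the device is actually in triode.
In triode I_D = k_p[V_ov V_SD − ½ V_SD²] and I_D = (V_DD − V_SD)/R_D. Equating: 6.68 V_SD² − 29.07 V_SD + 15 = 0, giving V_SD = 0.598 V (the root below V_ov).
I_D = (15 − 0.598) / 8.91 = 1.62 mA.

I_D = 1.62 mA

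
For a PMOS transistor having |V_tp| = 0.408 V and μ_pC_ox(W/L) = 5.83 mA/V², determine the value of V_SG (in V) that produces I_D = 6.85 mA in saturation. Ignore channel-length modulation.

V_SG = 1.94 V

In saturation I_D = ½ k_p (V_SG − |V_tp|)², so V_SG − |V_tp| = √(2 I_D / k_p) = √(2 × 6.85 / 5.83) = 1.53 V.
V_SG = 0.408 + 1.53 = 1.94 V.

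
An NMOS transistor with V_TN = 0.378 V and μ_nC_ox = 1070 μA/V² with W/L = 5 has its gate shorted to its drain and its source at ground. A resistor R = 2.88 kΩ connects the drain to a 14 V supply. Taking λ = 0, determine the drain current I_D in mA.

With gate tied to drain, V_GS = V_DS ≥ V_GS − V_TN, so the device is in saturation.
k_n = μ_nC_ox · (W/L) = 5.35 mA/V².
KCL at the drain: ½ k_n (V_GS − V_TN)² = (V_DD − V_GS)/R.
Let x = V_GS − 0.378. Then 7.7 x² + x − 13.62 = 0, giving x = 1.27 V (positive root), so V_GS = 1.64 V.
I_D = (V_DD − V_GS)/R = (14 − 1.64) / 2.88 = 4.29 mA.

I_D = 4.29 mA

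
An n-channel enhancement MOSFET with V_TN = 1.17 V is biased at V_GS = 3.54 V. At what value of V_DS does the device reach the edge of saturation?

The boundary between triode and saturation is V_DS = V_GS − V_TN = V_ov.
V_ov = 3.54 − 1.17 = 2.37 V.

V_DS,sat = 2.37 V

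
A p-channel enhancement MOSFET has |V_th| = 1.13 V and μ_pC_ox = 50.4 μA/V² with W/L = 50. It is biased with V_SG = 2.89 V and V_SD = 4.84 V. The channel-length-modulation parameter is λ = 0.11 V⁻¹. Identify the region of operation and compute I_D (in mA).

k_p = μ_pC_ox · (W/L) = 2.52 mA/V².
V_ov = V_SG − |V_th| = 2.89 − 1.13 = 1.76 V.
Since V_SD = 4.84 V ≥ V_ov = 1.76 V, the device is in saturation.
I_D = ½ k_p V_ov² (1 + λ V_SD) = 0.5 × 2.52 × 1.76² × (1 + 0.11 × 4.84) = 5.98 mA.

Saturation; I_D = 5.98 mA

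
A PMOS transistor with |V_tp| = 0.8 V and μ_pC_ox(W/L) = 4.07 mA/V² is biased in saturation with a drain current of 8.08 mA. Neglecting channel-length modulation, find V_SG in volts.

V_SG = 2.79 V

In saturation I_D = ½ k_p (V_SG − |V_tp|)², so V_SG − |V_tp| = √(2 I_D / k_p) = √(2 × 8.08 / 4.07) = 1.99 V.
V_SG = 0.8 + 1.99 = 2.79 V.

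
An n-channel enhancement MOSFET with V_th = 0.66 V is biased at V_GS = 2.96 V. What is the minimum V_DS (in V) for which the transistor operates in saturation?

The boundary between triode and saturation is V_DS = V_GS − V_th = V_ov.
V_ov = 2.96 − 0.66 = 2.3 V.

V_DS,sat = 2.30 V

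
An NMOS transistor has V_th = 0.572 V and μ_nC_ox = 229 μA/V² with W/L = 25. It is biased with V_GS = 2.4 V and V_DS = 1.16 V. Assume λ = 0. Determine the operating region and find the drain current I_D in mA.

Triode; I_D = 8.29 mA

k_n = μ_nC_ox · (W/L) = 5.725 mA/V².
V_ov = V_GS − V_th = 2.4 − 0.572 = 1.83 V.
Since V_DS = 1.16 V < V_ov = 1.83 V, the device is in the triode region.
I_D = k_n [V_ov · V_DS − ½ V_DS²] = 5.725 × [1.83 × 1.16 − 0.5 × 1.16²] = 8.29 mA.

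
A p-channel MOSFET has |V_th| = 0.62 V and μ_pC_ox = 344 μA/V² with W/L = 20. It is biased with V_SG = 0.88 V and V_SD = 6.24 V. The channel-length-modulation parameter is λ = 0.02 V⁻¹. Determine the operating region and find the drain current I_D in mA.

Saturation; I_D = 0.262 mA

k_p = μ_pC_ox · (W/L) = 6.88 mA/V².
V_ov = V_SG − |V_th| = 0.88 − 0.62 = 0.26 V.
Since V_SD = 6.24 V ≥ V_ov = 0.26 V, the device is in saturation.
I_D = ½ k_p V_ov² (1 + λ V_SD) = 0.5 × 6.88 × 0.26² × (1 + 0.02 × 6.24) = 0.262 mA.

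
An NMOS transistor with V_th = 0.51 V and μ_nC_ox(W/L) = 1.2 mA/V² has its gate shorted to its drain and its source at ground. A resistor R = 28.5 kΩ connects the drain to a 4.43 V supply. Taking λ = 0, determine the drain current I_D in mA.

With gate tied to drain, V_GS = V_DS ≥ V_GS − V_th, so the device is in saturation.
KCL at the drain: ½ k_n (V_GS − V_th)² = (V_DD − V_GS)/R.
Let x = V_GS − 0.51. Then 17.1 x² + x − 3.92 = 0, giving x = 0.45 V (positive root), so V_GS = 0.96 V.
I_D = (V_DD − V_GS)/R = (4.43 − 0.96) / 28.5 = 0.122 mA.

I_D = 0.122 mA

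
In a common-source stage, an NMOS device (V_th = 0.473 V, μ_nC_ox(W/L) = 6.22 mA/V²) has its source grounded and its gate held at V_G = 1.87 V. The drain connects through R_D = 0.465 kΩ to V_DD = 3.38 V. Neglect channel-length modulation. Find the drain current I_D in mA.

V_GS = V_G = 1.87 V, so V_ov = 1.87 − 0.473 = 1.4 V.
Assume saturation: I_D = ½ k_n V_ov² = 0.5 × 6.22 × 1.4² = 6.07 mA, giving V_DS = V_DD − I_D R_D = 3.38 − 6.07 × 0.465 = 0.558 V.
But 0.558 V < V_ov = 1.4 V, so the device is actually in triode.
In triode I_D = k_n[V_ov V_DS − ½ V_DS²] and I_D = (V_DD − V_DS)/R_D. Equating: 1.45 V_DS² − 5.041 V_DS + 3.38 = 0, giving V_DS = 0.906 V (the root below V_ov).
I_D = (3.38 − 0.906) / 0.465 = 5.32 mA.

I_D = 5.32 mA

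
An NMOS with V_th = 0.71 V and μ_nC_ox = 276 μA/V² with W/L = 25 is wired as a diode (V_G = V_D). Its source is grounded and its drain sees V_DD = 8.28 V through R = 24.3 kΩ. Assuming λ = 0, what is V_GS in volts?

With gate tied to drain, V_GS = V_DS ≥ V_GS − V_th, so the device is in saturation.
k_n = μ_nC_ox · (W/L) = 6.9 mA/V².
KCL at the drain: ½ k_n (V_GS − V_th)² = (V_DD − V_GS)/R.
Let x = V_GS − 0.71. Then 83.8 x² + x − 7.57 = 0, giving x = 0.295 V (positive root), so V_GS = 1 V.
I_D = (V_DD − V_GS)/R = (8.28 − 1) / 24.3 = 0.299 mA.

V_GS = 1.00 V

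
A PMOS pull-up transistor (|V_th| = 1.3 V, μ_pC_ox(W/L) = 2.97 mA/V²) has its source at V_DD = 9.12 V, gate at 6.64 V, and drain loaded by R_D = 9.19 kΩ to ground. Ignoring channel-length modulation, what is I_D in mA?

V_SG = V_DD − V_G = 9.12 − 6.64 = 2.48 V, so V_ov = 2.48 − 1.3 = 1.18 V.
Assume saturation: I_D = ½ k_p V_ov² = 0.5 × 2.97 × 1.18² = 2.07 mA, giving V_SD = V_DD − I_D R_D = 9.12 − 2.07 × 9.19 = -9.88 V.
But -9.88 V < V_ov = 1.18 V, so the device is actually in triode.
In triode I_D = k_p[V_ov V_SD − ½ V_SD²] and I_D = (V_DD − V_SD)/R_D. Equating: 13.6 V_SD² − 33.21 V_SD + 9.12 = 0, giving V_SD = 0.316 V (the root below V_ov).
I_D = (9.12 − 0.316) / 9.19 = 0.958 mA.

I_D = 0.958 mA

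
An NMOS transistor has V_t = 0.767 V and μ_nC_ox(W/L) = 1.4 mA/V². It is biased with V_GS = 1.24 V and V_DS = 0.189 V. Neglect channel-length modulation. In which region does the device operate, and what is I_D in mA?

Triode; I_D = 0.100 mA

V_ov = V_GS − V_t = 1.24 − 0.767 = 0.473 V.
Since V_DS = 0.189 V < V_ov = 0.473 V, the device is in the triode region.
I_D = k_n [V_ov · V_DS − ½ V_DS²] = 1.4 × [0.473 × 0.189 − 0.5 × 0.189²] = 0.1 mA.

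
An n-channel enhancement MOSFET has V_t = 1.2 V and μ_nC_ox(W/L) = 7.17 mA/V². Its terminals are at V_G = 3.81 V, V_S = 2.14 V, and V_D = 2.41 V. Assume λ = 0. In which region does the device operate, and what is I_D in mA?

V_GS = V_G − V_S = 3.81 − 2.14 = 1.67 V; V_DS = V_D − V_S = 2.41 − 2.14 = 0.27 V.
V_ov = V_GS − V_t = 1.67 − 1.2 = 0.47 V.
Since V_DS = 0.27 V < V_ov = 0.47 V, the device is in the triode region.
I_D = k_n [V_ov · V_DS − ½ V_DS²] = 7.17 × [0.47 × 0.27 − 0.5 × 0.27²] = 0.649 mA.

Triode; I_D = 0.649 mA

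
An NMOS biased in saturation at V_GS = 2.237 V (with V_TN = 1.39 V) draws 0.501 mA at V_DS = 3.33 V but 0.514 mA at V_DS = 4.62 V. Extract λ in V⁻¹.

With V_GS fixed, I_D ∝ (1 + λ V_DS) in saturation, so I_D2/I_D1 = (1 + λ V_DS2)/(1 + λ V_DS1).
0.514/0.501 = 1.026 = (1 + 4.62 λ)/(1 + 3.33 λ).
Solving: λ (I_D1 V_DS2 − I_D2 V_DS1) = I_D2 − I_D1, so λ = (0.514 − 0.501) / (0.501 × 4.62 − 0.514 × 3.33) = 0.013 / 0.603 = 0.0216 V⁻¹.

λ = 0.0216 V⁻¹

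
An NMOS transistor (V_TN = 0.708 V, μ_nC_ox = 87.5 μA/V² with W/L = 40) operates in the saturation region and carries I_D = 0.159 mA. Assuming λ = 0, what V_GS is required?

k_n = μ_nC_ox · (W/L) = 3.5 mA/V².
In saturation I_D = ½ k_n (V_GS − V_TN)², so V_GS − V_TN = √(2 I_D / k_n) = √(2 × 0.159 / 3.5) = 0.301 V.
V_GS = 0.708 + 0.301 = 1.01 V.

V_GS = 1.01 V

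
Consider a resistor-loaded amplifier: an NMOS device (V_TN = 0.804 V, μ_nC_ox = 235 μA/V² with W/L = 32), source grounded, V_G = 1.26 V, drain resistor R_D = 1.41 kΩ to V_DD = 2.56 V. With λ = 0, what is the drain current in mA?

V_GS = V_G = 1.26 V, so V_ov = 1.26 − 0.804 = 0.456 V.
k_n = μ_nC_ox · (W/L) = 7.52 mA/V².
Assume saturation: I_D = ½ k_n V_ov² = 0.5 × 7.52 × 0.456² = 0.782 mA, giving V_DS = V_DD − I_D R_D = 2.56 − 0.782 × 1.41 = 1.46 V.
V_DS = 1.46 V ≥ V_ov = 0.456 V, confirming saturation.

I_D = 0.782 mA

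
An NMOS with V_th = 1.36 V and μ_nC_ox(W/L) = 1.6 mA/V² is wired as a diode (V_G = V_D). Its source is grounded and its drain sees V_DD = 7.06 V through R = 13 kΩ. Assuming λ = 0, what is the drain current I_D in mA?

With gate tied to drain, V_GS = V_DS ≥ V_GS − V_th, so the device is in saturation.
KCL at the drain: ½ k_n (V_GS − V_th)² = (V_DD − V_GS)/R.
Let x = V_GS − 1.36. Then 10.4 x² + x − 5.7 = 0, giving x = 0.694 V (positive root), so V_GS = 2.05 V.
I_D = (V_DD − V_GS)/R = (7.06 − 2.05) / 13 = 0.385 mA.

I_D = 0.385 mA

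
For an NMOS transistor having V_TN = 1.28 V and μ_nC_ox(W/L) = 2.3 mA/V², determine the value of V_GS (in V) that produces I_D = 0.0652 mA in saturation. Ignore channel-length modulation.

In saturation I_D = ½ k_n (V_GS − V_TN)², so V_GS − V_TN = √(2 I_D / k_n) = √(2 × 0.0652 / 2.3) = 0.238 V.
V_GS = 1.28 + 0.238 = 1.52 V.

V_GS = 1.52 V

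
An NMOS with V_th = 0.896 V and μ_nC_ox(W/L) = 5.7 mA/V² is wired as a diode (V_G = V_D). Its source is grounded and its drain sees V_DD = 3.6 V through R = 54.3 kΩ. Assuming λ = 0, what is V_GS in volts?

With gate tied to drain, V_GS = V_DS ≥ V_GS − V_th, so the device is in saturation.
KCL at the drain: ½ k_n (V_GS − V_th)² = (V_DD − V_GS)/R.
Let x = V_GS − 0.896. Then 155 x² + x − 2.704 = 0, giving x = 0.129 V (positive root), so V_GS = 1.02 V.
I_D = (V_DD − V_GS)/R = (3.6 − 1.02) / 54.3 = 0.0474 mA.

V_GS = 1.02 V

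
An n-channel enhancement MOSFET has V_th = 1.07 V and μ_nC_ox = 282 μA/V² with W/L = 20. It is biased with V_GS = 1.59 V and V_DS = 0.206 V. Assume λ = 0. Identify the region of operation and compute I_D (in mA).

k_n = μ_nC_ox · (W/L) = 5.64 mA/V².
V_ov = V_GS − V_th = 1.59 − 1.07 = 0.52 V.
Since V_DS = 0.206 V < V_ov = 0.52 V, the device is in the triode region.
I_D = k_n [V_ov · V_DS − ½ V_DS²] = 5.64 × [0.52 × 0.206 − 0.5 × 0.206²] = 0.484 mA.

Triode; I_D = 0.484 mA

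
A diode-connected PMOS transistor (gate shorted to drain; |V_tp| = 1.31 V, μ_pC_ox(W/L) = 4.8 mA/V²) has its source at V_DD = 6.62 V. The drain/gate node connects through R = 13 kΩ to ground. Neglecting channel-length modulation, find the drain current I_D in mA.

With gate tied to drain, V_SG = V_SD ≥ V_SG − |V_tp|, so the device is in saturation.
KCL at the drain: ½ k_p (V_SG − |V_tp|)² = (V_DD − V_SG)/R.
Let x = V_SG − 1.31. Then 31.2 x² + x − 5.31 = 0, giving x = 0.397 V (positive root), so V_SG = 1.71 V.
I_D = (V_DD − V_SG)/R = (6.62 − 1.71) / 13 = 0.378 mA.

I_D = 0.378 mA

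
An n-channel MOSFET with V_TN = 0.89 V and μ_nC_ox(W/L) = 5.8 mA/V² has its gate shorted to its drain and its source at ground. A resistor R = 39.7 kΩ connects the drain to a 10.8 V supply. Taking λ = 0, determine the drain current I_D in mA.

I_D = 0.242 mA

With gate tied to drain, V_GS = V_DS ≥ V_GS − V_TN, so the device is in saturation.
KCL at the drain: ½ k_n (V_GS − V_TN)² = (V_DD − V_GS)/R.
Let x = V_GS − 0.89. Then 115 x² + x − 9.91 = 0, giving x = 0.289 V (positive root), so V_GS = 1.18 V.
I_D = (V_DD − V_GS)/R = (10.8 − 1.18) / 39.7 = 0.242 mA.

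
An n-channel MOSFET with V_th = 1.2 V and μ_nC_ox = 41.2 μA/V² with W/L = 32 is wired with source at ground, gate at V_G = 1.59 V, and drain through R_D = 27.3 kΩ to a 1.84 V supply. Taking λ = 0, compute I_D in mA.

I_D = 0.0619 mA

V_GS = V_G = 1.59 V, so V_ov = 1.59 − 1.2 = 0.39 V.
k_n = μ_nC_ox · (W/L) = 1.318 mA/V².
Assume saturation: I_D = ½ k_n V_ov² = 0.5 × 1.318 × 0.39² = 0.1 mA, giving V_DS = V_DD − I_D R_D = 1.84 − 0.1 × 27.3 = -0.897 V.
But -0.897 V < V_ov = 0.39 V, so the device is actually in triode.
In triode I_D = k_n[V_ov V_DS − ½ V_DS²] and I_D = (V_DD − V_DS)/R_D. Equating: 18 V_DS² − 15.04 V_DS + 1.84 = 0, giving V_DS = 0.149 V (the root below V_ov).
I_D = (1.84 − 0.149) / 27.3 = 0.0619 mA.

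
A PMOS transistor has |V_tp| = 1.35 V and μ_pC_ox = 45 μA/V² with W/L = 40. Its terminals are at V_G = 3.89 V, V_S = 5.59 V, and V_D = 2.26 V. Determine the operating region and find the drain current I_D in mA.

Saturation; I_D = 0.110 mA

V_SG = V_S − V_G = 5.59 − 3.89 = 1.7 V; V_SD = V_S − V_D = 5.59 − 2.26 = 3.33 V.
k_p = μ_pC_ox · (W/L) = 1.8 mA/V².
V_ov = V_SG − |V_tp| = 1.7 − 1.35 = 0.35 V.
Since V_SD = 3.33 V ≥ V_ov = 0.35 V, the device is in saturation.
I_D = ½ k_p V_ov² = 0.5 × 1.8 × 0.35² = 0.11 mA.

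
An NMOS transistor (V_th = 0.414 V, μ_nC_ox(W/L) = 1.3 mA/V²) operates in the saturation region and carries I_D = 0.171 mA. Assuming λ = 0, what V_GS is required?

In saturation I_D = ½ k_n (V_GS − V_th)², so V_GS − V_th = √(2 I_D / k_n) = √(2 × 0.171 / 1.3) = 0.513 V.
V_GS = 0.414 + 0.513 = 0.927 V.

V_GS = 0.927 V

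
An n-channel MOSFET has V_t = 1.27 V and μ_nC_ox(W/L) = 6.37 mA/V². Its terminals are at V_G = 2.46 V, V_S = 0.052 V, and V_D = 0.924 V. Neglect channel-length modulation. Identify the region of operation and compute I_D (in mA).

Triode; I_D = 3.90 mA

V_GS = V_G − V_S = 2.46 − 0.052 = 2.41 V; V_DS = V_D − V_S = 0.924 − 0.052 = 0.872 V.
V_ov = V_GS − V_t = 2.41 − 1.27 = 1.14 V.
Since V_DS = 0.872 V < V_ov = 1.14 V, the device is in the triode region.
I_D = k_n [V_ov · V_DS − ½ V_DS²] = 6.37 × [1.14 × 0.872 − 0.5 × 0.872²] = 3.9 mA.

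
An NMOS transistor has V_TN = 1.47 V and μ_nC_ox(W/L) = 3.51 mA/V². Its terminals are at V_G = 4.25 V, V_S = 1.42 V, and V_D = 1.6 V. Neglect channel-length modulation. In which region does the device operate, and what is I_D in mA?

V_GS = V_G − V_S = 4.25 − 1.42 = 2.83 V; V_DS = V_D − V_S = 1.6 − 1.42 = 0.18 V.
V_ov = V_GS − V_TN = 2.83 − 1.47 = 1.36 V.
Since V_DS = 0.18 V < V_ov = 1.36 V, the device is in the triode region.
I_D = k_n [V_ov · V_DS − ½ V_DS²] = 3.51 × [1.36 × 0.18 − 0.5 × 0.18²] = 0.802 mA.

Triode; I_D = 0.802 mA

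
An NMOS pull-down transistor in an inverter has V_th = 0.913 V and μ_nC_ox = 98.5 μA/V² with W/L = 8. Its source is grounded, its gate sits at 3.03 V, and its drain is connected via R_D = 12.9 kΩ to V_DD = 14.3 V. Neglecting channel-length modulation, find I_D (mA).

I_D = 1.05 mA

V_GS = V_G = 3.03 V, so V_ov = 3.03 − 0.913 = 2.12 V.
k_n = μ_nC_ox · (W/L) = 0.788 mA/V².
Assume saturation: I_D = ½ k_n V_ov² = 0.5 × 0.788 × 2.12² = 1.77 mA, giving V_DS = V_DD − I_D R_D = 14.3 − 1.77 × 12.9 = -8.48 V.
But -8.48 V < V_ov = 2.12 V, so the device is actually in triode.
In triode I_D = k_n[V_ov V_DS − ½ V_DS²] and I_D = (V_DD − V_DS)/R_D. Equating: 5.08 V_DS² − 22.52 V_DS + 14.3 = 0, giving V_DS = 0.768 V (the root below V_ov).
I_D = (14.3 − 0.768) / 12.9 = 1.05 mA.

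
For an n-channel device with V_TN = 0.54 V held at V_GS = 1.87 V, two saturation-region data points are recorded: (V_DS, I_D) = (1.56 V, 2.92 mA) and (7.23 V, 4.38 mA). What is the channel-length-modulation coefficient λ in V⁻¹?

λ = 0.102 V⁻¹

With V_GS fixed, I_D ∝ (1 + λ V_DS) in saturation, so I_D2/I_D1 = (1 + λ V_DS2)/(1 + λ V_DS1).
4.38/2.92 = 1.5 = (1 + 7.23 λ)/(1 + 1.56 λ).
Solving: λ (I_D1 V_DS2 − I_D2 V_DS1) = I_D2 − I_D1, so λ = (4.38 − 2.92) / (2.92 × 7.23 − 4.38 × 1.56) = 1.46 / 14.3 = 0.102 V⁻¹.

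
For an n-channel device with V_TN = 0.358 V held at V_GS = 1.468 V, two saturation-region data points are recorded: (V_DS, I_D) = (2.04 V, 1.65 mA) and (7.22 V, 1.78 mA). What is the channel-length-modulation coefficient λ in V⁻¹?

With V_GS fixed, I_D ∝ (1 + λ V_DS) in saturation, so I_D2/I_D1 = (1 + λ V_DS2)/(1 + λ V_DS1).
1.78/1.65 = 1.079 = (1 + 7.22 λ)/(1 + 2.04 λ).
Solving: λ (I_D1 V_DS2 − I_D2 V_DS1) = I_D2 − I_D1, so λ = (1.78 − 1.65) / (1.65 × 7.22 − 1.78 × 2.04) = 0.13 / 8.28 = 0.0157 V⁻¹.

λ = 0.0157 V⁻¹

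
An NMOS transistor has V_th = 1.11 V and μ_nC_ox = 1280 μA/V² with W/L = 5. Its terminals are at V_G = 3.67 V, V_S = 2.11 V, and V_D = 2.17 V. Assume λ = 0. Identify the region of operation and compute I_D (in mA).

V_GS = V_G − V_S = 3.67 − 2.11 = 1.56 V; V_DS = V_D − V_S = 2.17 − 2.11 = 0.06 V.
k_n = μ_nC_ox · (W/L) = 6.4 mA/V².
V_ov = V_GS − V_th = 1.56 − 1.11 = 0.45 V.
Since V_DS = 0.06 V < V_ov = 0.45 V, the device is in the triode region.
I_D = k_n [V_ov · V_DS − ½ V_DS²] = 6.4 × [0.45 × 0.06 − 0.5 × 0.06²] = 0.161 mA.

Triode; I_D = 0.161 mA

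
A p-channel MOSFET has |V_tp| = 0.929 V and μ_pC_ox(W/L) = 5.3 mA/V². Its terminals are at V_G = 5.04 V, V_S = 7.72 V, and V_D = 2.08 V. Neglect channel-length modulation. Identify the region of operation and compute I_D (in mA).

Saturation; I_D = 8.12 mA

V_SG = V_S − V_G = 7.72 − 5.04 = 2.68 V; V_SD = V_S − V_D = 7.72 − 2.08 = 5.64 V.
V_ov = V_SG − |V_tp| = 2.68 − 0.929 = 1.75 V.
Since V_SD = 5.64 V ≥ V_ov = 1.75 V, the device is in saturation.
I_D = ½ k_p V_ov² = 0.5 × 5.3 × 1.75² = 8.12 mA.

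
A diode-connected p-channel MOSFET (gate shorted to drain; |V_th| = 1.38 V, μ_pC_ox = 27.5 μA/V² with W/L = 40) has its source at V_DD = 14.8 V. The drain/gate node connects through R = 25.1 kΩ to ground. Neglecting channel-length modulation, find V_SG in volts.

With gate tied to drain, V_SG = V_SD ≥ V_SG − |V_th|, so the device is in saturation.
k_p = μ_pC_ox · (W/L) = 1.1 mA/V².
KCL at the drain: ½ k_p (V_SG − |V_th|)² = (V_DD − V_SG)/R.
Let x = V_SG − 1.38. Then 13.8 x² + x − 13.42 = 0, giving x = 0.95 V (positive root), so V_SG = 2.33 V.
I_D = (V_DD − V_SG)/R = (14.8 − 2.33) / 25.1 = 0.497 mA.

V_SG = 2.33 V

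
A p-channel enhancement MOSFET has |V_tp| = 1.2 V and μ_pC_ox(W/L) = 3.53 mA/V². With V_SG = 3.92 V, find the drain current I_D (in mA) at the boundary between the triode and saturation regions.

I_D = 13.1 mA

At the boundary V_SD = V_ov = V_SG − |V_tp| = 3.92 − 1.2 = 2.72 V.
I_D = ½ k_p V_ov² = 0.5 × 3.53 × 2.72² = 13.1 mA.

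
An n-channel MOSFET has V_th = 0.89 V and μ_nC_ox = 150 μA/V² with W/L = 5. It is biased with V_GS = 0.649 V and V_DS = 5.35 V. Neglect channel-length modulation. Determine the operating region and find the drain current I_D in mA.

V_GS = 0.649 V < V_th = 0.89 V, so the transistor is in cutoff.

Cutoff; I_D = 0 mA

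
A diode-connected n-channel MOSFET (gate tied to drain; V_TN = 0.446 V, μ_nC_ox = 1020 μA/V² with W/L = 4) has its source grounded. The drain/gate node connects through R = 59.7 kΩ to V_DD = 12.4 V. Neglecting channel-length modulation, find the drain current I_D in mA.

I_D = 0.195 mA

With gate tied to drain, V_GS = V_DS ≥ V_GS − V_TN, so the device is in saturation.
k_n = μ_nC_ox · (W/L) = 4.08 mA/V².
KCL at the drain: ½ k_n (V_GS − V_TN)² = (V_DD − V_GS)/R.
Let x = V_GS − 0.446. Then 122 x² + x − 11.95 = 0, giving x = 0.309 V (positive root), so V_GS = 0.755 V.
I_D = (V_DD − V_GS)/R = (12.4 − 0.755) / 59.7 = 0.195 mA.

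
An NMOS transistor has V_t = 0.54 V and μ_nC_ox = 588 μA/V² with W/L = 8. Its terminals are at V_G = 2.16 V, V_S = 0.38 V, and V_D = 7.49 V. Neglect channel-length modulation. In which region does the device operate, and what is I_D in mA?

V_GS = V_G − V_S = 2.16 − 0.38 = 1.78 V; V_DS = V_D − V_S = 7.49 − 0.38 = 7.11 V.
k_n = μ_nC_ox · (W/L) = 4.704 mA/V².
V_ov = V_GS − V_t = 1.78 − 0.54 = 1.24 V.
Since V_DS = 7.11 V ≥ V_ov = 1.24 V, the device is in saturation.
I_D = ½ k_n V_ov² = 0.5 × 4.704 × 1.24² = 3.62 mA.

Saturation; I_D = 3.62 mA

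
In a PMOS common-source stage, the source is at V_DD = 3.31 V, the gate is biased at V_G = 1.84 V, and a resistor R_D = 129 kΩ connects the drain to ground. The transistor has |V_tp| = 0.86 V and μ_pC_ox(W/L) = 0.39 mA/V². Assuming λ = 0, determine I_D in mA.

I_D = 0.0248 mA

V_SG = V_DD − V_G = 3.31 − 1.84 = 1.47 V, so V_ov = 1.47 − 0.86 = 0.61 V.
Assume saturation: I_D = ½ k_p V_ov² = 0.5 × 0.39 × 0.61² = 0.0726 mA, giving V_SD = V_DD − I_D R_D = 3.31 − 0.0726 × 129 = -6.05 V.
But -6.05 V < V_ov = 0.61 V, so the device is actually in triode.
In triode I_D = k_p[V_ov V_SD − ½ V_SD²] and I_D = (V_DD − V_SD)/R_D. Equating: 25.2 V_SD² − 31.69 V_SD + 3.31 = 0, giving V_SD = 0.115 V (the root below V_ov).
I_D = (3.31 − 0.115) / 129 = 0.0248 mA.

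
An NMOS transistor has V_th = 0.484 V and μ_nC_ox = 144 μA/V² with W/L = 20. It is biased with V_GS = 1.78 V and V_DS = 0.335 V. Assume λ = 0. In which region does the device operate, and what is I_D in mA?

Triode; I_D = 1.09 mA

k_n = μ_nC_ox · (W/L) = 2.88 mA/V².
V_ov = V_GS − V_th = 1.78 − 0.484 = 1.3 V.
Since V_DS = 0.335 V < V_ov = 1.3 V, the device is in the triode region.
I_D = k_n [V_ov · V_DS − ½ V_DS²] = 2.88 × [1.3 × 0.335 − 0.5 × 0.335²] = 1.09 mA.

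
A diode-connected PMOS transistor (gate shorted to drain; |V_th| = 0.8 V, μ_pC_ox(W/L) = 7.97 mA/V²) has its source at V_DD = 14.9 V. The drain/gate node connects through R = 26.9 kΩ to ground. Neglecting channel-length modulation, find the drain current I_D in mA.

With gate tied to drain, V_SG = V_SD ≥ V_SG − |V_th|, so the device is in saturation.
KCL at the drain: ½ k_p (V_SG − |V_th|)² = (V_DD − V_SG)/R.
Let x = V_SG − 0.8. Then 107 x² + x − 14.1 = 0, giving x = 0.358 V (positive root), so V_SG = 1.16 V.
I_D = (V_DD − V_SG)/R = (14.9 − 1.16) / 26.9 = 0.511 mA.

I_D = 0.511 mA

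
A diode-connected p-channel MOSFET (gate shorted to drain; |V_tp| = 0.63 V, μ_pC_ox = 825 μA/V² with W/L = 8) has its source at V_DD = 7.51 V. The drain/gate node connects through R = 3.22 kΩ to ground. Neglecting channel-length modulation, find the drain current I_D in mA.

I_D = 1.90 mA

With gate tied to drain, V_SG = V_SD ≥ V_SG − |V_tp|, so the device is in saturation.
k_p = μ_pC_ox · (W/L) = 6.6 mA/V².
KCL at the drain: ½ k_p (V_SG − |V_tp|)² = (V_DD − V_SG)/R.
Let x = V_SG − 0.63. Then 10.6 x² + x − 6.88 = 0, giving x = 0.759 V (positive root), so V_SG = 1.39 V.
I_D = (V_DD − V_SG)/R = (7.51 − 1.39) / 3.22 = 1.9 mA.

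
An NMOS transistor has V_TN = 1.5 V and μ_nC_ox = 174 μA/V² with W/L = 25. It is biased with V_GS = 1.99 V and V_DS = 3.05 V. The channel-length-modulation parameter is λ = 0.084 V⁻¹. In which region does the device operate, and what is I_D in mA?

k_n = μ_nC_ox · (W/L) = 4.35 mA/V².
V_ov = V_GS − V_TN = 1.99 − 1.5 = 0.49 V.
Since V_DS = 3.05 V ≥ V_ov = 0.49 V, the device is in saturation.
I_D = ½ k_n V_ov² (1 + λ V_DS) = 0.5 × 4.35 × 0.49² × (1 + 0.084 × 3.05) = 0.656 mA.

Saturation; I_D = 0.656 mA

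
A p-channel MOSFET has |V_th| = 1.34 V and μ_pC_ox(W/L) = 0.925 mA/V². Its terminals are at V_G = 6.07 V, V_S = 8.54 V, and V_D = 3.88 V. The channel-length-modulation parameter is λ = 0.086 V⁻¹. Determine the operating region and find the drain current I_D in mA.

V_SG = V_S − V_G = 8.54 − 6.07 = 2.47 V; V_SD = V_S − V_D = 8.54 − 3.88 = 4.66 V.
V_ov = V_SG − |V_th| = 2.47 − 1.34 = 1.13 V.
Since V_SD = 4.66 V ≥ V_ov = 1.13 V, the device is in saturation.
I_D = ½ k_p V_ov² (1 + λ V_SD) = 0.5 × 0.925 × 1.13² × (1 + 0.086 × 4.66) = 0.827 mA.

Saturation; I_D = 0.827 mA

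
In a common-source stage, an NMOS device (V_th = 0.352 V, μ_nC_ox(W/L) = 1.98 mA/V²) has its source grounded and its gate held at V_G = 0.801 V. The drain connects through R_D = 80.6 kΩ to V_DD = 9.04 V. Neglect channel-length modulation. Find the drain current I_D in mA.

I_D = 0.110 mA

V_GS = V_G = 0.801 V, so V_ov = 0.801 − 0.352 = 0.449 V.
Assume saturation: I_D = ½ k_n V_ov² = 0.5 × 1.98 × 0.449² = 0.2 mA, giving V_DS = V_DD − I_D R_D = 9.04 − 0.2 × 80.6 = -7.05 V.
But -7.05 V < V_ov = 0.449 V, so the device is actually in triode.
In triode I_D = k_n[V_ov V_DS − ½ V_DS²] and I_D = (V_DD − V_DS)/R_D. Equating: 79.8 V_DS² − 72.66 V_DS + 9.04 = 0, giving V_DS = 0.149 V (the root below V_ov).
I_D = (9.04 − 0.149) / 80.6 = 0.11 mA.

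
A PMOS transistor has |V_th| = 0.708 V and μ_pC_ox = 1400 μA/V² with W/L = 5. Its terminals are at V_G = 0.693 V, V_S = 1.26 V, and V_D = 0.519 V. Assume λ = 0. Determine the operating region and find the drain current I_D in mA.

V_SG = V_S − V_G = 1.26 − 0.693 = 0.567 V; V_SD = V_S − V_D = 1.26 − 0.519 = 0.741 V.
V_SG = 0.567 V < |V_th| = 0.708 V, so the transistor is in cutoff.

Cutoff; I_D = 0 mA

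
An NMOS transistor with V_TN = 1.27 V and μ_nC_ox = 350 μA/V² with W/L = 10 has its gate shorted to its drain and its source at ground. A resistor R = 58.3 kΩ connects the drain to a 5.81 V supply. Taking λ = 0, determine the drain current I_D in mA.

I_D = 0.0743 mA

With gate tied to drain, V_GS = V_DS ≥ V_GS − V_TN, so the device is in saturation.
k_n = μ_nC_ox · (W/L) = 3.5 mA/V².
KCL at the drain: ½ k_n (V_GS − V_TN)² = (V_DD − V_GS)/R.
Let x = V_GS − 1.27. Then 102 x² + x − 4.54 = 0, giving x = 0.206 V (positive root), so V_GS = 1.48 V.
I_D = (V_DD − V_GS)/R = (5.81 − 1.48) / 58.3 = 0.0743 mA.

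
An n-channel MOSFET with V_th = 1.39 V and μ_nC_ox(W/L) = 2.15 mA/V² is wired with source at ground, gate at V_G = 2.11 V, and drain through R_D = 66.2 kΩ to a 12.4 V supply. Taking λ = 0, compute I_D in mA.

V_GS = V_G = 2.11 V, so V_ov = 2.11 − 1.39 = 0.72 V.
Assume saturation: I_D = ½ k_n V_ov² = 0.5 × 2.15 × 0.72² = 0.557 mA, giving V_DS = V_DD − I_D R_D = 12.4 − 0.557 × 66.2 = -24.5 V.
But -24.5 V < V_ov = 0.72 V, so the device is actually in triode.
In triode I_D = k_n[V_ov V_DS − ½ V_DS²] and I_D = (V_DD − V_DS)/R_D. Equating: 71.2 V_DS² − 103.5 V_DS + 12.4 = 0, giving V_DS = 0.132 V (the root below V_ov).
I_D = (12.4 − 0.132) / 66.2 = 0.185 mA.

I_D = 0.185 mA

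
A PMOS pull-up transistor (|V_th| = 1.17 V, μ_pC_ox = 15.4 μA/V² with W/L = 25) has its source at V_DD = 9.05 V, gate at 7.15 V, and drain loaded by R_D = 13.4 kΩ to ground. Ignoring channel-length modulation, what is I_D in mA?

V_SG = V_DD − V_G = 9.05 − 7.15 = 1.9 V, so V_ov = 1.9 − 1.17 = 0.73 V.
k_p = μ_pC_ox · (W/L) = 0.385 mA/V².
Assume saturation: I_D = ½ k_p V_ov² = 0.5 × 0.385 × 0.73² = 0.103 mA, giving V_SD = V_DD − I_D R_D = 9.05 − 0.103 × 13.4 = 7.68 V.
V_SD = 7.68 V ≥ V_ov = 0.73 V, confirming saturation.

I_D = 0.103 mA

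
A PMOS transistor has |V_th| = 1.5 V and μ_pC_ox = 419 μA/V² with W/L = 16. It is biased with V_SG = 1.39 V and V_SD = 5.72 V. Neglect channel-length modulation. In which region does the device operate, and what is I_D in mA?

V_SG = 1.39 V < |V_th| = 1.5 V, so the transistor is in cutoff.

Cutoff; I_D = 0 mA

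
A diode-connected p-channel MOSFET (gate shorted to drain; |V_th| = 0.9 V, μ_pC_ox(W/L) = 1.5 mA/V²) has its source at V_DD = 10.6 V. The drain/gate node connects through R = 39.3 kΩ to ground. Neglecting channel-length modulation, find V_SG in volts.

With gate tied to drain, V_SG = V_SD ≥ V_SG − |V_th|, so the device is in saturation.
KCL at the drain: ½ k_p (V_SG − |V_th|)² = (V_DD − V_SG)/R.
Let x = V_SG − 0.9. Then 29.5 x² + x − 9.7 = 0, giving x = 0.557 V (positive root), so V_SG = 1.46 V.
I_D = (V_DD − V_SG)/R = (10.6 − 1.46) / 39.3 = 0.233 mA.

V_SG = 1.46 V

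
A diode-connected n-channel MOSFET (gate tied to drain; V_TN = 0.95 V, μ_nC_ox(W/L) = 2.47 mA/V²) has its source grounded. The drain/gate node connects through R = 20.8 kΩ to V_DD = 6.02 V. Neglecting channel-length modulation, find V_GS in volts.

V_GS = 1.38 V

With gate tied to drain, V_GS = V_DS ≥ V_GS − V_TN, so the device is in saturation.
KCL at the drain: ½ k_n (V_GS − V_TN)² = (V_DD − V_GS)/R.
Let x = V_GS − 0.95. Then 25.7 x² + x − 5.07 = 0, giving x = 0.425 V (positive root), so V_GS = 1.38 V.
I_D = (V_DD − V_GS)/R = (6.02 − 1.38) / 20.8 = 0.223 mA.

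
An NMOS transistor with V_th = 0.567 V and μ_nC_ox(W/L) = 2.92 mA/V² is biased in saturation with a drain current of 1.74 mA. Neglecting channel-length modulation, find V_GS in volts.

In saturation I_D = ½ k_n (V_GS − V_th)², so V_GS − V_th = √(2 I_D / k_n) = √(2 × 1.74 / 2.92) = 1.09 V.
V_GS = 0.567 + 1.09 = 1.66 V.

V_GS = 1.66 V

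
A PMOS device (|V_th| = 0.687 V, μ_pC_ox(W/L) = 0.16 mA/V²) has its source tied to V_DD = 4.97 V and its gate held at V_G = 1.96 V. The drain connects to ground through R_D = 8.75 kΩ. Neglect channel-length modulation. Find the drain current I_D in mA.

I_D = 0.387 mA

V_SG = V_DD − V_G = 4.97 − 1.96 = 3.01 V, so V_ov = 3.01 − 0.687 = 2.32 V.
Assume saturation: I_D = ½ k_p V_ov² = 0.5 × 0.16 × 2.32² = 0.432 mA, giving V_SD = V_DD − I_D R_D = 4.97 − 0.432 × 8.75 = 1.19 V.
But 1.19 V < V_ov = 2.32 V, so the device is actually in triode.
In triode I_D = k_p[V_ov V_SD − ½ V_SD²] and I_D = (V_DD − V_SD)/R_D. Equating: 0.7 V_SD² − 4.252 V_SD + 4.97 = 0, giving V_SD = 1.58 V (the root below V_ov).
I_D = (4.97 − 1.58) / 8.75 = 0.387 mA.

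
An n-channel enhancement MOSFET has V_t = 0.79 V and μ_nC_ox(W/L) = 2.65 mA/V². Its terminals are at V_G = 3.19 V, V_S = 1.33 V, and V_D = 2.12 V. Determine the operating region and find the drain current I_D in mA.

V_GS = V_G − V_S = 3.19 − 1.33 = 1.86 V; V_DS = V_D − V_S = 2.12 − 1.33 = 0.79 V.
V_ov = V_GS − V_t = 1.86 − 0.79 = 1.07 V.
Since V_DS = 0.79 V < V_ov = 1.07 V, the device is in the triode region.
I_D = k_n [V_ov · V_DS − ½ V_DS²] = 2.65 × [1.07 × 0.79 − 0.5 × 0.79²] = 1.41 mA.

Triode; I_D = 1.41 mA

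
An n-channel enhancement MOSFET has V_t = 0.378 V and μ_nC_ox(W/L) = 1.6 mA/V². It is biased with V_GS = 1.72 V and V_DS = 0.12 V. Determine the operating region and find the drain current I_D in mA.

Triode; I_D = 0.246 mA

V_ov = V_GS − V_t = 1.72 − 0.378 = 1.34 V.
Since V_DS = 0.12 V < V_ov = 1.34 V, the device is in the triode region.
I_D = k_n [V_ov · V_DS − ½ V_DS²] = 1.6 × [1.34 × 0.12 − 0.5 × 0.12²] = 0.246 mA.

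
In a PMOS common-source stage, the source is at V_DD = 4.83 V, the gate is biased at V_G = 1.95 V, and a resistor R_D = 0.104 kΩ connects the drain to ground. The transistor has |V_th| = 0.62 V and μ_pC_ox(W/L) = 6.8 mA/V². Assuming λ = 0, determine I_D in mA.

I_D = 17.4 mA

V_SG = V_DD − V_G = 4.83 − 1.95 = 2.88 V, so V_ov = 2.88 − 0.62 = 2.26 V.
Assume saturation: I_D = ½ k_p V_ov² = 0.5 × 6.8 × 2.26² = 17.4 mA, giving V_SD = V_DD − I_D R_D = 4.83 − 17.4 × 0.104 = 3.02 V.
V_SD = 3.02 V ≥ V_ov = 2.26 V, confirming saturation.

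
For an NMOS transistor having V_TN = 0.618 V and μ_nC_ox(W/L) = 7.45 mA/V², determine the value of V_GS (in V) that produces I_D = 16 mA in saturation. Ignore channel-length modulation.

V_GS = 2.69 V

In saturation I_D = ½ k_n (V_GS − V_TN)², so V_GS − V_TN = √(2 I_D / k_n) = √(2 × 16 / 7.45) = 2.07 V.
V_GS = 0.618 + 2.07 = 2.69 V.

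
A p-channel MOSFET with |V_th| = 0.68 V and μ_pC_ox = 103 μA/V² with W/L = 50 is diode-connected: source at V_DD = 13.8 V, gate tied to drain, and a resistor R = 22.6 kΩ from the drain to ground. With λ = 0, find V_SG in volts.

With gate tied to drain, V_SG = V_SD ≥ V_SG − |V_th|, so the device is in saturation.
k_p = μ_pC_ox · (W/L) = 5.15 mA/V².
KCL at the drain: ½ k_p (V_SG − |V_th|)² = (V_DD − V_SG)/R.
Let x = V_SG − 0.68. Then 58.2 x² + x − 13.12 = 0, giving x = 0.466 V (positive root), so V_SG = 1.15 V.
I_D = (V_DD − V_SG)/R = (13.8 − 1.15) / 22.6 = 0.56 mA.

V_SG = 1.15 V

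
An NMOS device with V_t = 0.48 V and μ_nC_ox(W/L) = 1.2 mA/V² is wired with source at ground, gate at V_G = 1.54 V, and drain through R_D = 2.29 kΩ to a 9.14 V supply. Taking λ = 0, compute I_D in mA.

V_GS = V_G = 1.54 V, so V_ov = 1.54 − 0.48 = 1.06 V.
Assume saturation: I_D = ½ k_n V_ov² = 0.5 × 1.2 × 1.06² = 0.674 mA, giving V_DS = V_DD − I_D R_D = 9.14 − 0.674 × 2.29 = 7.6 V.
V_DS = 7.6 V ≥ V_ov = 1.06 V, confirming saturation.

I_D = 0.674 mA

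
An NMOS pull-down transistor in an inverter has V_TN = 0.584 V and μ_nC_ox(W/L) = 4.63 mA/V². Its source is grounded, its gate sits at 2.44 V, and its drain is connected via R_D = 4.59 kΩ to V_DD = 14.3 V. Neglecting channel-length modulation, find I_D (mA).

I_D = 3.03 mA

V_GS = V_G = 2.44 V, so V_ov = 2.44 − 0.584 = 1.86 V.
Assume saturation: I_D = ½ k_n V_ov² = 0.5 × 4.63 × 1.86² = 7.97 mA, giving V_DS = V_DD − I_D R_D = 14.3 − 7.97 × 4.59 = -22.3 V.
But -22.3 V < V_ov = 1.86 V, so the device is actually in triode.
In triode I_D = k_n[V_ov V_DS − ½ V_DS²] and I_D = (V_DD − V_DS)/R_D. Equating: 10.6 V_DS² − 40.44 V_DS + 14.3 = 0, giving V_DS = 0.394 V (the root below V_ov).
I_D = (14.3 − 0.394) / 4.59 = 3.03 mA.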